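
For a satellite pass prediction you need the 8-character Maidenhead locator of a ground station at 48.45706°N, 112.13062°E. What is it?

Add 180° to longitude and 90° to latitude: 292.13062, 138.45706.
Field: 292.13062/20 → 14 → O, 138.45706/10 → 13 → N; chars ON.
Square: 12.13062/2 → 6, 8.45706/1 → 8; chars 68.
Subsquare: 0.13062/0.0833333 → 1 → b, 0.45706/0.0416667 → 10 → k; chars bk.
Extended square: 0.04729/0.00833333 → 5, 0.04039/0.00416667 → 9; chars 59.

ON68bk59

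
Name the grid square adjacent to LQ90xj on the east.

Longitude subsquare x = 23; +1 → 24, wraps to 0 = a, carry into square.
Longitude square 9; +1 → 10, wraps to 0, carry into field.
Longitude field L = 11; +1 → 12 = M.
The latitude characters are unchanged.

MQ00aj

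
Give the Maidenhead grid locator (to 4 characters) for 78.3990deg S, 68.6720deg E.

Shift to the Maidenhead origin (180°W, 90°S): lon 248.67, lat 11.60.
Field: lon ⌊248.67/20⌋ = 12 → M; lat ⌊11.60/10⌋ = 1 → B.
Square: lon ⌊8.67/2⌋ = 4; lat ⌊1.60/1⌋ = 1.

MB41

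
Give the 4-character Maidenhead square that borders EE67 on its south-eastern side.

EE76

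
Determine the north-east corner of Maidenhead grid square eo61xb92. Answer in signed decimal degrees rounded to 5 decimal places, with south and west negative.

Field E=4, O=14: +4·20° lon, +14·10° lat → SW at lon -100°, lat 50°.
Square 6, 1: +6·2° lon, +1·1° lat → SW at lon -88°, lat 51°.
Subsquare x=23, b=1: +23·0.0833333° lon, +1·0.0416667° lat → SW at lon -86.0833°, lat 51.0417°.
Extended square 9, 2: +9·0.00833333° lon, +2·0.00416667° lat → SW at lon -86.0083°, lat 51.05°.
Cell spans 0.00833333° lon × 0.00416667° lat. NE corner is SW corner plus one full cell.
latitude 51.05417, longitude -86.00000.

51.05417, -86.00000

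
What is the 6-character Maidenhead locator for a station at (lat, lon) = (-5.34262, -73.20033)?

Shift to the Maidenhead origin (180°W, 90°S): lon 106.7997, lat 84.6574.
Field (20°×10°, letters A–R): lon ⌊106.7997/20⌋ = 5 → F; lat ⌊84.6574/10⌋ = 8 → I.
Square (2°×1°, digits 0–9): lon ⌊6.7997/2⌋ = 3; lat ⌊4.6574/1⌋ = 4.
Subsquare (5′×2.5′, letters a–x): lon ⌊0.7997/0.0833333⌋ = 9 → j; lat ⌊0.6574/0.0416667⌋ = 15 → p.

FI34jp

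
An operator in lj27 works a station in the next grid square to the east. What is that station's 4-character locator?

LJ37

Longitude square 2; +1 → 3.
The latitude characters are unchanged.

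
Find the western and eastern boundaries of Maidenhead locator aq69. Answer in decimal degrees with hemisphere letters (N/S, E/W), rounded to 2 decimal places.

168.00° W, 166.00° W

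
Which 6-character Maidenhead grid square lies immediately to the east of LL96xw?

Longitude subsquare x = 23; +1 → 24, wraps to 0 = a, carry into square.
Longitude square 9; +1 → 10, wraps to 0, carry into field.
Longitude field L = 11; +1 → 12 = M.
The latitude characters are unchanged.

ML06aw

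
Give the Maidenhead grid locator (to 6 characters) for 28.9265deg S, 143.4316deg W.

BG81gb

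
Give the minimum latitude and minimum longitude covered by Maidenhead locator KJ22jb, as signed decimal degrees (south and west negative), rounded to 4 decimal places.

Field K=10, J=9: +10·20° lon, +9·10° lat → SW at lon 20°, lat 0°.
Square 2, 2: +2·2° lon, +2·1° lat → SW at lon 24°, lat 2°.
Subsquare j=9, b=1: +9·0.0833333° lon, +1·0.0416667° lat → SW at lon 24.75°, lat 2.04167°.
latitude 2.0417, longitude 24.7500.

2.0417, 24.7500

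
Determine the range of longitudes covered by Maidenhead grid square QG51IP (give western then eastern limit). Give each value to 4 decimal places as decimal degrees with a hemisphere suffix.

150.6667° E, 150.7500° E

Field Q=16, G=6: +16·20° lon, +6·10° lat → SW at lon 140°, lat -30°.
Square 5, 1: +5·2° lon, +1·1° lat → SW at lon 150°, lat -29°.
Subsquare i=8, p=15: +8·0.0833333° lon, +15·0.0416667° lat → SW at lon 150.667°, lat -28.375°.
Cell spans 0.0833333° lon × 0.0416667° lat.
west 150.6667° E, east 150.7500° E.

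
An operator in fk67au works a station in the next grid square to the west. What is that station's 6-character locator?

Longitude subsquare a = 0; −1 → -1, wraps to 23 = x, carry into square.
Longitude square 6; −1 → 5.
The latitude characters are unchanged.

FK57xu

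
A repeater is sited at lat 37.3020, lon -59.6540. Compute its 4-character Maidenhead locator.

Add 180° to longitude and 90° to latitude: 120.35, 127.30.
Field: lon ⌊120.35/20⌋ = 6 → G; lat ⌊127.30/10⌋ = 12 → M.
Square: lon ⌊0.35/2⌋ = 0; lat ⌊7.30/1⌋ = 7.

GM07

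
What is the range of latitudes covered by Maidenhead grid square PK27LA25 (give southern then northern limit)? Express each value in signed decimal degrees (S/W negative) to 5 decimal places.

Field P=15, K=10: +15·20° lon, +10·10° lat → SW at lon 120°, lat 10°.
Square 2, 7: +2·2° lon, +7·1° lat → SW at lon 124°, lat 17°.
Subsquare l=11, a=0: +11·0.0833333° lon, +0·0.0416667° lat → SW at lon 124.917°, lat 17°.
Extended square 2, 5: +2·0.00833333° lon, +5·0.00416667° lat → SW at lon 124.933°, lat 17.0208°.
Cell spans 0.00833333° lon × 0.00416667° lat.
south 17.02083, north 17.02500.

17.02083, 17.02500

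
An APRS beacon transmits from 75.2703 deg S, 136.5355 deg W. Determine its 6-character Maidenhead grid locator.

Add 180° to longitude and 90° to latitude: 43.4645, 14.7297.
Field: lon ⌊43.4645/20⌋ = 2 → C; lat ⌊14.7297/10⌋ = 1 → B.
Square: lon ⌊3.4645/2⌋ = 1; lat ⌊4.7297/1⌋ = 4.
Subsquare: lon ⌊1.4645/0.0833333⌋ = 17 → r; lat ⌊0.7297/0.0416667⌋ = 17 → r.

CB14rr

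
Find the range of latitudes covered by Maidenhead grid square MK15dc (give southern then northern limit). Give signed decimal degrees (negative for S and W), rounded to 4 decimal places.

Field M=12, K=10: +12·20° lon, +10·10° lat → SW at lon 60°, lat 10°.
Square 1, 5: +1·2° lon, +5·1° lat → SW at lon 62°, lat 15°.
Subsquare d=3, c=2: +3·0.0833333° lon, +2·0.0416667° lat → SW at lon 62.25°, lat 15.0833°.
Cell spans 0.0833333° lon × 0.0416667° lat.
south 15.0833, north 15.1250.

15.0833, 15.1250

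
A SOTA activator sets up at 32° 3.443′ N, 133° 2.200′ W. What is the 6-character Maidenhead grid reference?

Add 180° to longitude and 90° to latitude: 46.9633, 122.0574.
Field: 46.9633/20 → 2 → C, 122.0574/10 → 12 → M; chars CM.
Square: 6.9633/2 → 3, 2.0574/1 → 2; chars 32.
Subsquare: 0.9633/0.0833333 → 11 → l, 0.0574/0.0416667 → 1 → b; chars lb.

CM32lb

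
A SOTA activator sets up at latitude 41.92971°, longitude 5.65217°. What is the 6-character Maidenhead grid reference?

JN21tw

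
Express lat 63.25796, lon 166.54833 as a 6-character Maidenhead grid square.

Offset from 180°W / 90°S: lon 346.5483°, lat 153.2580°.
Field: 346.5483/20 → 17 → R, 153.2580/10 → 15 → P; chars RP.
Square: 6.5483/2 → 3, 3.2580/1 → 3; chars 33.
Subsquare: 0.5483/0.0833333 → 6 → g, 0.2580/0.0416667 → 6 → g; chars gg.

RP33gg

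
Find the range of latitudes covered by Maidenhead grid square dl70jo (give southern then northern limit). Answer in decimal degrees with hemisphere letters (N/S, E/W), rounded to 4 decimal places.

Field D=3, L=11: +3·20° lon, +11·10° lat → SW at lon -120°, lat 20°.
Square 7, 0: +7·2° lon, +0·1° lat → SW at lon -106°, lat 20°.
Subsquare j=9, o=14: +9·0.0833333° lon, +14·0.0416667° lat → SW at lon -105.25°, lat 20.5833°.
Cell spans 0.0833333° lon × 0.0416667° lat.
south 20.5833° N, north 20.6250° N.

20.5833° N, 20.6250° N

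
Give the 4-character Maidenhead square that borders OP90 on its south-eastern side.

Longitude square 9; +1 → 10, wraps to 0, carry into field.
Longitude field O = 14; +1 → 15 = P.
Latitude square 0; −1 → -1, wraps to 9, carry into field.
Latitude field P = 15; −1 → 14 = O.

PO09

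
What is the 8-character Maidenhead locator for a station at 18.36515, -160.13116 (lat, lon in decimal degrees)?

AK98wi47

Shift to the Maidenhead origin (180°W, 90°S): lon 19.86884, lat 108.36515.
Field: 19.86884/20 → 0 → A, 108.36515/10 → 10 → K; chars AK.
Square: 19.86884/2 → 9, 8.36515/1 → 8; chars 98.
Subsquare: 1.86884/0.0833333 → 22 → w, 0.36515/0.0416667 → 8 → i; chars wi.
Extended square: 0.03551/0.00833333 → 4, 0.03182/0.00416667 → 7; chars 47.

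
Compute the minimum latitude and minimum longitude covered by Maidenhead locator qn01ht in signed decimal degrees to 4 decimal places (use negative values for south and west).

41.7917, 140.5833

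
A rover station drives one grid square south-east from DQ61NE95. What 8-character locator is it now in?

DQ61oe04

Longitude extended square 9; +1 → 10, wraps to 0, carry into subsquare.
Longitude subsquare n = 13; +1 → 14 = o.
Latitude extended square 5; −1 → 4.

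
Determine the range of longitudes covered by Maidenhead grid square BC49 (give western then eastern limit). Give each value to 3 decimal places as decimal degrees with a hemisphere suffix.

Field B=1, C=2: +1·20° lon, +2·10° lat → SW at lon -160°, lat -70°.
Square 4, 9: +4·2° lon, +9·1° lat → SW at lon -152°, lat -61°.
Cell spans 2° lon × 1° lat.
west 152.000° W, east 150.000° W.

152.000° W, 150.000° W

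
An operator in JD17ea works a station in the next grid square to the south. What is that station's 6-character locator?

Latitude subsquare a = 0; −1 → -1, wraps to 23 = x, carry into square.
Latitude square 7; −1 → 6.
The longitude characters are unchanged.

JD16ex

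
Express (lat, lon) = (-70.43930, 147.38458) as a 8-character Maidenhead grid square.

QB39qn64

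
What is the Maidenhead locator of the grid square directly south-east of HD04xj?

Longitude subsquare x = 23; +1 → 24, wraps to 0 = a, carry into square.
Longitude square 0; +1 → 1.
Latitude subsquare j = 9; −1 → 8 = i.

HD14ai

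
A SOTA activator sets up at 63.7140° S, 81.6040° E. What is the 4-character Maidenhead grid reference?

NC06

Add 180° to longitude and 90° to latitude: 261.60, 26.29.
Field: lon ⌊261.60/20⌋ = 13 → N; lat ⌊26.29/10⌋ = 2 → C.
Square: lon ⌊1.60/2⌋ = 0; lat ⌊6.29/1⌋ = 6.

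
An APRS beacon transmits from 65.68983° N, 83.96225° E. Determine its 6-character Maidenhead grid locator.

NP15xq

Offset from 180°W / 90°S: lon 263.9622°, lat 155.6898°.
Field: 263.9622/20 → 13 → N, 155.6898/10 → 15 → P; chars NP.
Square: 3.9622/2 → 1, 5.6898/1 → 5; chars 15.
Subsquare: 1.9622/0.0833333 → 23 → x, 0.6898/0.0416667 → 16 → q; chars xq.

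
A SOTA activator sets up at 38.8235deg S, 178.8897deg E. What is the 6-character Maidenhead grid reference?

RF91ke

Add 180° to longitude and 90° to latitude: 358.8897, 51.1765.
Field: 358.8897/20 → 17 → R, 51.1765/10 → 5 → F; chars RF.
Square: 18.8897/2 → 9, 1.1765/1 → 1; chars 91.
Subsquare: 0.8897/0.0833333 → 10 → k, 0.1765/0.0416667 → 4 → e; chars ke.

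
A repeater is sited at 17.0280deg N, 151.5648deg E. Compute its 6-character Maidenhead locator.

Shift to the Maidenhead origin (180°W, 90°S): lon 331.5648, lat 107.0280.
Field (20°×10°, letters A–R): lon ⌊331.5648/20⌋ = 16 → Q; lat ⌊107.0280/10⌋ = 10 → K.
Square (2°×1°, digits 0–9): lon ⌊11.5648/2⌋ = 5; lat ⌊7.0280/1⌋ = 7.
Subsquare (5′×2.5′, letters a–x): lon ⌊1.5648/0.0833333⌋ = 18 → s; lat ⌊0.0280/0.0416667⌋ = 0 → a.

QK57sa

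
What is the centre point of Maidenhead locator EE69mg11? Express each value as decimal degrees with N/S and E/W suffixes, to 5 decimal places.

Field E=4, E=4: +4·20° lon, +4·10° lat → SW at lon -100°, lat -50°.
Square 6, 9: +6·2° lon, +9·1° lat → SW at lon -88°, lat -41°.
Subsquare m=12, g=6: +12·0.0833333° lon, +6·0.0416667° lat → SW at lon -87°, lat -40.75°.
Extended square 1, 1: +1·0.00833333° lon, +1·0.00416667° lat → SW at lon -86.9917°, lat -40.7458°.
Cell spans 0.00833333° lon × 0.00416667° lat. Centre is SW corner plus half of each.
latitude 40.74375° S, longitude 86.98750° W.

40.74375° S, 86.98750° W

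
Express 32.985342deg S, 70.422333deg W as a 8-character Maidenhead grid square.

Add 180° to longitude and 90° to latitude: 109.57767, 57.01466.
Field: 109.57767/20 → 5 → F, 57.01466/10 → 5 → F; chars FF.
Square: 9.57767/2 → 4, 7.01466/1 → 7; chars 47.
Subsquare: 1.57767/0.0833333 → 18 → s, 0.01466/0.0416667 → 0 → a; chars sa.
Extended square: 0.07767/0.00833333 → 9, 0.01466/0.00416667 → 3; chars 93.

FF47sa93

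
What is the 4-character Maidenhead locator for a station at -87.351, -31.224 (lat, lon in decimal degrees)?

Shift to the Maidenhead origin (180°W, 90°S): lon 148.78, lat 2.65.
Field: lon ⌊148.78/20⌋ = 7 → H; lat ⌊2.65/10⌋ = 0 → A.
Square: lon ⌊8.78/2⌋ = 4; lat ⌊2.65/1⌋ = 2.

HA42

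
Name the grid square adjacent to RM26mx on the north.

Latitude subsquare x = 23; +1 → 24, wraps to 0 = a, carry into square.
Latitude square 6; +1 → 7.
The longitude characters are unchanged.

RM27ma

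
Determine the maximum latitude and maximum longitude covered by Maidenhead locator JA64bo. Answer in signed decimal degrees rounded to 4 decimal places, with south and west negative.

-85.3750, 12.1667

Field J=9, A=0: +9·20° lon, +0·10° lat → SW at lon 0°, lat -90°.
Square 6, 4: +6·2° lon, +4·1° lat → SW at lon 12°, lat -86°.
Subsquare b=1, o=14: +1·0.0833333° lon, +14·0.0416667° lat → SW at lon 12.0833°, lat -85.4167°.
Cell spans 0.0833333° lon × 0.0416667° lat. NE corner is SW corner plus one full cell.
latitude -85.3750, longitude 12.1667.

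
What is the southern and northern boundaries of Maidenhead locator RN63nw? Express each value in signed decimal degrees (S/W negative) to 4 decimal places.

Field R=17, N=13: +17·20° lon, +13·10° lat → SW at lon 160°, lat 40°.
Square 6, 3: +6·2° lon, +3·1° lat → SW at lon 172°, lat 43°.
Subsquare n=13, w=22: +13·0.0833333° lon, +22·0.0416667° lat → SW at lon 173.083°, lat 43.9167°.
Cell spans 0.0833333° lon × 0.0416667° lat.
south 43.9167, north 43.9583.

43.9167, 43.9583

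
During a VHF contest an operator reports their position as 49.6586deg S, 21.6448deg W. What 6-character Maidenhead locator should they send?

Add 180° to longitude and 90° to latitude: 158.3552, 40.3414.
Field (20°×10°, letters A–R): 158.3552/20 → 7 → H, 40.3414/10 → 4 → E; chars HE.
Square (2°×1°, digits 0–9): 18.3552/2 → 9, 0.3414/1 → 0; chars 90.
Subsquare (5′×2.5′, letters a–x): 0.3552/0.0833333 → 4 → e, 0.3414/0.0416667 → 8 → i; chars ei.

HE90ei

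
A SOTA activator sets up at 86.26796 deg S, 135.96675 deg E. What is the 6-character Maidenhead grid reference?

PA73xr

Add 180° to longitude and 90° to latitude: 315.9667, 3.7320.
Field: 315.9667/20 → 15 → P, 3.7320/10 → 0 → A; chars PA.
Square: 15.9667/2 → 7, 3.7320/1 → 3; chars 73.
Subsquare: 1.9667/0.0833333 → 23 → x, 0.7320/0.0416667 → 17 → r; chars xr.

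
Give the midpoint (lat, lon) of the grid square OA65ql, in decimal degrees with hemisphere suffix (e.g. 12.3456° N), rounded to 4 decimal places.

Field O=14, A=0: +14·20° lon, +0·10° lat → SW at lon 100°, lat -90°.
Square 6, 5: +6·2° lon, +5·1° lat → SW at lon 112°, lat -85°.
Subsquare q=16, l=11: +16·0.0833333° lon, +11·0.0416667° lat → SW at lon 113.333°, lat -84.5417°.
Cell spans 0.0833333° lon × 0.0416667° lat. Centre is SW corner plus half of each.
latitude 84.5208° S, longitude 113.3750° E.

84.5208° S, 113.3750° E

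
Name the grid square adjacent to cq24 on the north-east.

CQ35

Longitude square 2; +1 → 3.
Latitude square 4; +1 → 5.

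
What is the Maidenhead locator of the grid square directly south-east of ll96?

ML05

Longitude square 9; +1 → 10, wraps to 0, carry into field.
Longitude field L = 11; +1 → 12 = M.
Latitude square 6; −1 → 5.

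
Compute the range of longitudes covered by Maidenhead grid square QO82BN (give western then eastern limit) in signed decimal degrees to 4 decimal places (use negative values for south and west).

Field Q=16, O=14: +16·20° lon, +14·10° lat → SW at lon 140°, lat 50°.
Square 8, 2: +8·2° lon, +2·1° lat → SW at lon 156°, lat 52°.
Subsquare b=1, n=13: +1·0.0833333° lon, +13·0.0416667° lat → SW at lon 156.083°, lat 52.5417°.
Cell spans 0.0833333° lon × 0.0416667° lat.
west 156.0833, east 156.1667.

156.0833, 156.1667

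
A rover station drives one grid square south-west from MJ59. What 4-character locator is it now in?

Longitude square 5; −1 → 4.
Latitude square 9; −1 → 8.

MJ48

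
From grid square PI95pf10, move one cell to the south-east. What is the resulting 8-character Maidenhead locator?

Longitude extended square 1; +1 → 2.
Latitude extended square 0; −1 → -1, wraps to 9, carry into subsquare.
Latitude subsquare f = 5; −1 → 4 = e.

PI95pe29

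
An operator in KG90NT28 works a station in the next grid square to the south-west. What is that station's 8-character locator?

KG90nt17

Longitude extended square 2; −1 → 1.
Latitude extended square 8; −1 → 7.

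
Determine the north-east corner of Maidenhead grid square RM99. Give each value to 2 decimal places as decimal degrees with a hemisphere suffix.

Field R=17, M=12: +17·20° lon, +12·10° lat → SW at lon 160°, lat 30°.
Square 9, 9: +9·2° lon, +9·1° lat → SW at lon 178°, lat 39°.
Cell spans 2° lon × 1° lat. NE corner is SW corner plus one full cell.
latitude 40.00° N, longitude 180.00° E.

40.00° N, 180.00° E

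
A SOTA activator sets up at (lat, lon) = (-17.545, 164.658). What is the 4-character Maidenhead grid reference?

Shift to the Maidenhead origin (180°W, 90°S): lon 344.66, lat 72.45.
Field (20°×10°, letters A–R): 344.66/20 → 17 → R, 72.45/10 → 7 → H; chars RH.
Square (2°×1°, digits 0–9): 4.66/2 → 2, 2.45/1 → 2; chars 22.

RH22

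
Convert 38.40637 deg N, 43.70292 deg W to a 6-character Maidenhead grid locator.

Offset from 180°W / 90°S: lon 136.2971°, lat 128.4064°.
Field (20°×10°, letters A–R): 136.2971/20 → 6 → G, 128.4064/10 → 12 → M; chars GM.
Square (2°×1°, digits 0–9): 16.2971/2 → 8, 8.4064/1 → 8; chars 88.
Subsquare (5′×2.5′, letters a–x): 0.2971/0.0833333 → 3 → d, 0.4064/0.0416667 → 9 → j; chars dj.

GM88dj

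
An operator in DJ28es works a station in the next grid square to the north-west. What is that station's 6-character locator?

Longitude subsquare e = 4; −1 → 3 = d.
Latitude subsquare s = 18; +1 → 19 = t.

DJ28dt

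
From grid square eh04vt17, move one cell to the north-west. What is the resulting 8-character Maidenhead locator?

EH04vt08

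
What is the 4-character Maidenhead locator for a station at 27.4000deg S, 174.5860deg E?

RG72

Shift to the Maidenhead origin (180°W, 90°S): lon 354.59, lat 62.60.
Field (20°×10°, letters A–R): 354.59/20 → 17 → R, 62.60/10 → 6 → G; chars RG.
Square (2°×1°, digits 0–9): 14.59/2 → 7, 2.60/1 → 2; chars 72.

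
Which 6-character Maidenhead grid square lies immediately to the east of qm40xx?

QM50ax

Longitude subsquare x = 23; +1 → 24, wraps to 0 = a, carry into square.
Longitude square 4; +1 → 5.
The latitude characters are unchanged.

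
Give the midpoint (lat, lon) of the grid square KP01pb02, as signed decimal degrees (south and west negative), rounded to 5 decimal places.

Field K=10, P=15: +10·20° lon, +15·10° lat → SW at lon 20°, lat 60°.
Square 0, 1: +0·2° lon, +1·1° lat → SW at lon 20°, lat 61°.
Subsquare p=15, b=1: +15·0.0833333° lon, +1·0.0416667° lat → SW at lon 21.25°, lat 61.0417°.
Extended square 0, 2: +0·0.00833333° lon, +2·0.00416667° lat → SW at lon 21.25°, lat 61.05°.
Cell spans 0.00833333° lon × 0.00416667° lat. Centre is SW corner plus half of each.
latitude 61.05208, longitude 21.25417.

61.05208, 21.25417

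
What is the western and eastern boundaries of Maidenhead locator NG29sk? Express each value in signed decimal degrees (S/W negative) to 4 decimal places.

85.5000, 85.5833

Field N=13, G=6: +13·20° lon, +6·10° lat → SW at lon 80°, lat -30°.
Square 2, 9: +2·2° lon, +9·1° lat → SW at lon 84°, lat -21°.
Subsquare s=18, k=10: +18·0.0833333° lon, +10·0.0416667° lat → SW at lon 85.5°, lat -20.5833°.
Cell spans 0.0833333° lon × 0.0416667° lat.
west 85.5000, east 85.5833.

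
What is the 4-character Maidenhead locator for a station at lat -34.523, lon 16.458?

JF85

Add 180° to longitude and 90° to latitude: 196.46, 55.48.
Field: 196.46/20 → 9 → J, 55.48/10 → 5 → F; chars JF.
Square: 16.46/2 → 8, 5.48/1 → 5; chars 85.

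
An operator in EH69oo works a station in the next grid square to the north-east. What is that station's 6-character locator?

EH69pp

Longitude subsquare o = 14; +1 → 15 = p.
Latitude subsquare o = 14; +1 → 15 = p.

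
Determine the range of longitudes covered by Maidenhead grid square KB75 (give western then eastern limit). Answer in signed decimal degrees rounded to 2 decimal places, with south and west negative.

34.00, 36.00

Field K=10, B=1: +10·20° lon, +1·10° lat → SW at lon 20°, lat -80°.
Square 7, 5: +7·2° lon, +5·1° lat → SW at lon 34°, lat -75°.
Cell spans 2° lon × 1° lat.
west 34.00, east 36.00.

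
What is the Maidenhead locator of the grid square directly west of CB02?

BB92

Longitude square 0; −1 → -1, wraps to 9, carry into field.
Longitude field C = 2; −1 → 1 = B.
The latitude characters are unchanged.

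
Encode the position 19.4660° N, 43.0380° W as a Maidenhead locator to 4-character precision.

Offset from 180°W / 90°S: lon 136.96°, lat 109.47°.
Field (20°×10°, letters A–R): lon ⌊136.96/20⌋ = 6 → G; lat ⌊109.47/10⌋ = 10 → K.
Square (2°×1°, digits 0–9): lon ⌊16.96/2⌋ = 8; lat ⌊9.47/1⌋ = 9.

GK89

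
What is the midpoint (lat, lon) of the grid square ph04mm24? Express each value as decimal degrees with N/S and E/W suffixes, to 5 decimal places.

15.48125° S, 121.02083° E

Field P=15, H=7: +15·20° lon, +7·10° lat → SW at lon 120°, lat -20°.
Square 0, 4: +0·2° lon, +4·1° lat → SW at lon 120°, lat -16°.
Subsquare m=12, m=12: +12·0.0833333° lon, +12·0.0416667° lat → SW at lon 121°, lat -15.5°.
Extended square 2, 4: +2·0.00833333° lon, +4·0.00416667° lat → SW at lon 121.017°, lat -15.4833°.
Cell spans 0.00833333° lon × 0.00416667° lat. Centre is SW corner plus half of each.
latitude 15.48125° S, longitude 121.02083° E.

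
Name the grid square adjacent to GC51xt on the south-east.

GC61as

Longitude subsquare x = 23; +1 → 24, wraps to 0 = a, carry into square.
Longitude square 5; +1 → 6.
Latitude subsquare t = 19; −1 → 18 = s.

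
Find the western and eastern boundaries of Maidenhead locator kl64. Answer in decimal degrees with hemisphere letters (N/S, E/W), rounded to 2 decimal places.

32.00° E, 34.00° E

Field K=10, L=11: +10·20° lon, +11·10° lat → SW at lon 20°, lat 20°.
Square 6, 4: +6·2° lon, +4·1° lat → SW at lon 32°, lat 24°.
Cell spans 2° lon × 1° lat.
west 32.00° E, east 34.00° E.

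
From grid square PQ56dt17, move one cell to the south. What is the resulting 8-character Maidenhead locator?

Latitude extended square 7; −1 → 6.
The longitude characters are unchanged.

PQ56dt16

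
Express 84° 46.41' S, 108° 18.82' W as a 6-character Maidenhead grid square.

Add 180° to longitude and 90° to latitude: 71.6863, 5.2265.
Field (20°×10°, letters A–R): 71.6863/20 → 3 → D, 5.2265/10 → 0 → A; chars DA.
Square (2°×1°, digits 0–9): 11.6863/2 → 5, 5.2265/1 → 5; chars 55.
Subsquare (5′×2.5′, letters a–x): 1.6863/0.0833333 → 20 → u, 0.2265/0.0416667 → 5 → f; chars uf.

DA55uf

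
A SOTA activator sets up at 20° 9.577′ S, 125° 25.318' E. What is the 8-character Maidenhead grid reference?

PG29ru01

Add 180° to longitude and 90° to latitude: 305.42197, 69.84038.
Field: lon ⌊305.42197/20⌋ = 15 → P; lat ⌊69.84038/10⌋ = 6 → G.
Square: lon ⌊5.42197/2⌋ = 2; lat ⌊9.84038/1⌋ = 9.
Subsquare: lon ⌊1.42197/0.0833333⌋ = 17 → r; lat ⌊0.84038/0.0416667⌋ = 20 → u.
Extended square: lon ⌊0.00530/0.00833333⌋ = 0; lat ⌊0.00705/0.00416667⌋ = 1.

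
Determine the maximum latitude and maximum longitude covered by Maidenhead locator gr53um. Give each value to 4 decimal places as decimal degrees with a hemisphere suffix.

Field G=6, R=17: +6·20° lon, +17·10° lat → SW at lon -60°, lat 80°.
Square 5, 3: +5·2° lon, +3·1° lat → SW at lon -50°, lat 83°.
Subsquare u=20, m=12: +20·0.0833333° lon, +12·0.0416667° lat → SW at lon -48.3333°, lat 83.5°.
Cell spans 0.0833333° lon × 0.0416667° lat. NE corner is SW corner plus one full cell.
latitude 83.5417° N, longitude 48.2500° W.

83.5417° N, 48.2500° W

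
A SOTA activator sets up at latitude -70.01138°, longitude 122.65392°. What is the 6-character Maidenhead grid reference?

Shift to the Maidenhead origin (180°W, 90°S): lon 302.6539, lat 19.9886.
Field (20°×10°, letters A–R): lon ⌊302.6539/20⌋ = 15 → P; lat ⌊19.9886/10⌋ = 1 → B.
Square (2°×1°, digits 0–9): lon ⌊2.6539/2⌋ = 1; lat ⌊9.9886/1⌋ = 9.
Subsquare (5′×2.5′, letters a–x): lon ⌊0.6539/0.0833333⌋ = 7 → h; lat ⌊0.9886/0.0416667⌋ = 23 → x.

PB19hx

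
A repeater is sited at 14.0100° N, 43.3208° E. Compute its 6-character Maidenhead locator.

LK14pa

Shift to the Maidenhead origin (180°W, 90°S): lon 223.3208, lat 104.0100.
Field (20°×10°, letters A–R): 223.3208/20 → 11 → L, 104.0100/10 → 10 → K; chars LK.
Square (2°×1°, digits 0–9): 3.3208/2 → 1, 4.0100/1 → 4; chars 14.
Subsquare (5′×2.5′, letters a–x): 1.3208/0.0833333 → 15 → p, 0.0100/0.0416667 → 0 → a; chars pa.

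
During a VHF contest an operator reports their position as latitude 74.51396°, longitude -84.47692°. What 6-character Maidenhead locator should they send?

Add 180° to longitude and 90° to latitude: 95.5231, 164.5140.
Field: 95.5231/20 → 4 → E, 164.5140/10 → 16 → Q; chars EQ.
Square: 15.5231/2 → 7, 4.5140/1 → 4; chars 74.
Subsquare: 1.5231/0.0833333 → 18 → s, 0.5140/0.0416667 → 12 → m; chars sm.

EQ74sm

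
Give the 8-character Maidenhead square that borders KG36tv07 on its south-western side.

KG36sv96

Longitude extended square 0; −1 → -1, wraps to 9, carry into subsquare.
Longitude subsquare t = 19; −1 → 18 = s.
Latitude extended square 7; −1 → 6.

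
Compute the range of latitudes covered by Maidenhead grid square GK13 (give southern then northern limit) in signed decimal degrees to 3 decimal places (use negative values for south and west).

13.000, 14.000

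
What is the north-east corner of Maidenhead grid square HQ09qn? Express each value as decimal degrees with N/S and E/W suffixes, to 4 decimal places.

Field H=7, Q=16: +7·20° lon, +16·10° lat → SW at lon -40°, lat 70°.
Square 0, 9: +0·2° lon, +9·1° lat → SW at lon -40°, lat 79°.
Subsquare q=16, n=13: +16·0.0833333° lon, +13·0.0416667° lat → SW at lon -38.6667°, lat 79.5417°.
Cell spans 0.0833333° lon × 0.0416667° lat. NE corner is SW corner plus one full cell.
latitude 79.5833° N, longitude 38.5833° W.

79.5833° N, 38.5833° W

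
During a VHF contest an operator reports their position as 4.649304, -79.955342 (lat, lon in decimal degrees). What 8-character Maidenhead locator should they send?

FJ04ap55

Shift to the Maidenhead origin (180°W, 90°S): lon 100.04466, lat 94.64930.
Field: lon ⌊100.04466/20⌋ = 5 → F; lat ⌊94.64930/10⌋ = 9 → J.
Square: lon ⌊0.04466/2⌋ = 0; lat ⌊4.64930/1⌋ = 4.
Subsquare: lon ⌊0.04466/0.0833333⌋ = 0 → a; lat ⌊0.64930/0.0416667⌋ = 15 → p.
Extended square: lon ⌊0.04466/0.00833333⌋ = 5; lat ⌊0.02430/0.00416667⌋ = 5.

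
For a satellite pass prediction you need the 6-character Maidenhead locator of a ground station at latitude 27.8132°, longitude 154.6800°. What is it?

Shift to the Maidenhead origin (180°W, 90°S): lon 334.6800, lat 117.8132.
Field: 334.6800/20 → 16 → Q, 117.8132/10 → 11 → L; chars QL.
Square: 14.6800/2 → 7, 7.8132/1 → 7; chars 77.
Subsquare: 0.6800/0.0833333 → 8 → i, 0.8132/0.0416667 → 19 → t; chars it.

QL77it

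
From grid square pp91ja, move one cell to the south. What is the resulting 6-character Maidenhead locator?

PP90jx

Latitude subsquare a = 0; −1 → -1, wraps to 23 = x, carry into square.
Latitude square 1; −1 → 0.
The longitude characters are unchanged.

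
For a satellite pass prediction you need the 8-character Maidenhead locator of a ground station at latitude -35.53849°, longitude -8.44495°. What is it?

Shift to the Maidenhead origin (180°W, 90°S): lon 171.55505, lat 54.46151.
Field: 171.55505/20 → 8 → I, 54.46151/10 → 5 → F; chars IF.
Square: 11.55505/2 → 5, 4.46151/1 → 4; chars 54.
Subsquare: 1.55505/0.0833333 → 18 → s, 0.46151/0.0416667 → 11 → l; chars sl.
Extended square: 0.05505/0.00833333 → 6, 0.00318/0.00416667 → 0; chars 60.

IF54sl60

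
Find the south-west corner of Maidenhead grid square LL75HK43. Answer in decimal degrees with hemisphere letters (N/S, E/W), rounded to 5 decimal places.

25.42917° N, 54.61667° E

Field L=11, L=11: +11·20° lon, +11·10° lat → SW at lon 40°, lat 20°.
Square 7, 5: +7·2° lon, +5·1° lat → SW at lon 54°, lat 25°.
Subsquare h=7, k=10: +7·0.0833333° lon, +10·0.0416667° lat → SW at lon 54.5833°, lat 25.4167°.
Extended square 4, 3: +4·0.00833333° lon, +3·0.00416667° lat → SW at lon 54.6167°, lat 25.4292°.
latitude 25.42917° N, longitude 54.61667° E.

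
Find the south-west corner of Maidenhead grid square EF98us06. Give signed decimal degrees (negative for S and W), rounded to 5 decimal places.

-31.22500, -80.33333

Field E=4, F=5: +4·20° lon, +5·10° lat → SW at lon -100°, lat -40°.
Square 9, 8: +9·2° lon, +8·1° lat → SW at lon -82°, lat -32°.
Subsquare u=20, s=18: +20·0.0833333° lon, +18·0.0416667° lat → SW at lon -80.3333°, lat -31.25°.
Extended square 0, 6: +0·0.00833333° lon, +6·0.00416667° lat → SW at lon -80.3333°, lat -31.225°.
latitude -31.22500, longitude -80.33333.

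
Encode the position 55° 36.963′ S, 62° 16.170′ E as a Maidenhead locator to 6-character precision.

MD14dj

Add 180° to longitude and 90° to latitude: 242.2695, 34.3839.
Field: lon ⌊242.2695/20⌋ = 12 → M; lat ⌊34.3839/10⌋ = 3 → D.
Square: lon ⌊2.2695/2⌋ = 1; lat ⌊4.3839/1⌋ = 4.
Subsquare: lon ⌊0.2695/0.0833333⌋ = 3 → d; lat ⌊0.3839/0.0416667⌋ = 9 → j.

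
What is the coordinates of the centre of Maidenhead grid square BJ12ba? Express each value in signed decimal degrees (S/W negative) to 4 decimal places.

2.0208, -157.8750

Field B=1, J=9: +1·20° lon, +9·10° lat → SW at lon -160°, lat 0°.
Square 1, 2: +1·2° lon, +2·1° lat → SW at lon -158°, lat 2°.
Subsquare b=1, a=0: +1·0.0833333° lon, +0·0.0416667° lat → SW at lon -157.917°, lat 2°.
Cell spans 0.0833333° lon × 0.0416667° lat. Centre is SW corner plus half of each.
latitude 2.0208, longitude -157.8750.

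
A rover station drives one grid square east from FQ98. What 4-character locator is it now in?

Longitude square 9; +1 → 10, wraps to 0, carry into field.
Longitude field F = 5; +1 → 6 = G.
The latitude characters are unchanged.

GQ08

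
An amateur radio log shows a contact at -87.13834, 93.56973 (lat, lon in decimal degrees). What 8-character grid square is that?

NA62su86

Offset from 180°W / 90°S: lon 273.56973°, lat 2.86166°.
Field: 273.56973/20 → 13 → N, 2.86166/10 → 0 → A; chars NA.
Square: 13.56973/2 → 6, 2.86166/1 → 2; chars 62.
Subsquare: 1.56973/0.0833333 → 18 → s, 0.86166/0.0416667 → 20 → u; chars su.
Extended square: 0.06973/0.00833333 → 8, 0.02833/0.00416667 → 6; chars 86.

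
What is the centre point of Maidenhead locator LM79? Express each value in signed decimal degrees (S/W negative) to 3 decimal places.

Field L=11, M=12: +11·20° lon, +12·10° lat → SW at lon 40°, lat 30°.
Square 7, 9: +7·2° lon, +9·1° lat → SW at lon 54°, lat 39°.
Cell spans 2° lon × 1° lat. Centre is SW corner plus half of each.
latitude 39.500, longitude 55.000.

39.500, 55.000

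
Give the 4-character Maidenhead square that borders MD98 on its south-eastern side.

ND07

Longitude square 9; +1 → 10, wraps to 0, carry into field.
Longitude field M = 12; +1 → 13 = N.
Latitude square 8; −1 → 7.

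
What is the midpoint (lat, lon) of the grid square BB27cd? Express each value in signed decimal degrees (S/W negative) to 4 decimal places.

-72.8542, -155.7917

Field B=1, B=1: +1·20° lon, +1·10° lat → SW at lon -160°, lat -80°.
Square 2, 7: +2·2° lon, +7·1° lat → SW at lon -156°, lat -73°.
Subsquare c=2, d=3: +2·0.0833333° lon, +3·0.0416667° lat → SW at lon -155.833°, lat -72.875°.
Cell spans 0.0833333° lon × 0.0416667° lat. Centre is SW corner plus half of each.
latitude -72.8542, longitude -155.7917.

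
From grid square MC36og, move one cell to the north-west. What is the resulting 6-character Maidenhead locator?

MC36nh

Longitude subsquare o = 14; −1 → 13 = n.
Latitude subsquare g = 6; +1 → 7 = h.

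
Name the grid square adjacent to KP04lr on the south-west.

Longitude subsquare l = 11; −1 → 10 = k.
Latitude subsquare r = 17; −1 → 16 = q.

KP04kq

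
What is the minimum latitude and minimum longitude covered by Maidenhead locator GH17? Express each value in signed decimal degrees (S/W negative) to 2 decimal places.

Field G=6, H=7: +6·20° lon, +7·10° lat → SW at lon -60°, lat -20°.
Square 1, 7: +1·2° lon, +7·1° lat → SW at lon -58°, lat -13°.
latitude -13.00, longitude -58.00.

-13.00, -58.00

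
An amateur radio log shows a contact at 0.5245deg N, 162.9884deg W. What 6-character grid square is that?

AJ80mm

Shift to the Maidenhead origin (180°W, 90°S): lon 17.0116, lat 90.5245.
Field: lon ⌊17.0116/20⌋ = 0 → A; lat ⌊90.5245/10⌋ = 9 → J.
Square: lon ⌊17.0116/2⌋ = 8; lat ⌊0.5245/1⌋ = 0.
Subsquare: lon ⌊1.0116/0.0833333⌋ = 12 → m; lat ⌊0.5245/0.0416667⌋ = 12 → m.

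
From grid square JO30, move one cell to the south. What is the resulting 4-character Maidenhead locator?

Latitude square 0; −1 → -1, wraps to 9, carry into field.
Latitude field O = 14; −1 → 13 = N.
The longitude characters are unchanged.

JN39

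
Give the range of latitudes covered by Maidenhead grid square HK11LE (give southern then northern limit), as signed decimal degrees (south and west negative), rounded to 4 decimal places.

11.1667, 11.2083

Field H=7, K=10: +7·20° lon, +10·10° lat → SW at lon -40°, lat 10°.
Square 1, 1: +1·2° lon, +1·1° lat → SW at lon -38°, lat 11°.
Subsquare l=11, e=4: +11·0.0833333° lon, +4·0.0416667° lat → SW at lon -37.0833°, lat 11.1667°.
Cell spans 0.0833333° lon × 0.0416667° lat.
south 11.1667, north 11.2083.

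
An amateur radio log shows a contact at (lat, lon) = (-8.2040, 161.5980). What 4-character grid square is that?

RI01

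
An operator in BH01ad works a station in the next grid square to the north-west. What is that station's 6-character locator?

Longitude subsquare a = 0; −1 → -1, wraps to 23 = x, carry into square.
Longitude square 0; −1 → -1, wraps to 9, carry into field.
Longitude field B = 1; −1 → 0 = A.
Latitude subsquare d = 3; +1 → 4 = e.

AH91xe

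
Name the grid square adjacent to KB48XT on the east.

KB58at

Longitude subsquare x = 23; +1 → 24, wraps to 0 = a, carry into square.
Longitude square 4; +1 → 5.
The latitude characters are unchanged.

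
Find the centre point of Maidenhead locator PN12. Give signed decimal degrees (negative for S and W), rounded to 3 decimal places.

42.500, 123.000

Field P=15, N=13: +15·20° lon, +13·10° lat → SW at lon 120°, lat 40°.
Square 1, 2: +1·2° lon, +2·1° lat → SW at lon 122°, lat 42°.
Cell spans 2° lon × 1° lat. Centre is SW corner plus half of each.
latitude 42.500, longitude 123.000.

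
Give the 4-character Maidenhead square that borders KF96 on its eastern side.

Longitude square 9; +1 → 10, wraps to 0, carry into field.
Longitude field K = 10; +1 → 11 = L.
The latitude characters are unchanged.

LF06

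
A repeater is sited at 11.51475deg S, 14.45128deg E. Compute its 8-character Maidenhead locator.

JH78fl46

Shift to the Maidenhead origin (180°W, 90°S): lon 194.45128, lat 78.48525.
Field: 194.45128/20 → 9 → J, 78.48525/10 → 7 → H; chars JH.
Square: 14.45128/2 → 7, 8.48525/1 → 8; chars 78.
Subsquare: 0.45128/0.0833333 → 5 → f, 0.48525/0.0416667 → 11 → l; chars fl.
Extended square: 0.03461/0.00833333 → 4, 0.02692/0.00416667 → 6; chars 46.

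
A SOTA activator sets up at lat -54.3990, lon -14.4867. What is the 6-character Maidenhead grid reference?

ID25so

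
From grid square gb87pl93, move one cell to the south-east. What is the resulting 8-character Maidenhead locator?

Longitude extended square 9; +1 → 10, wraps to 0, carry into subsquare.
Longitude subsquare p = 15; +1 → 16 = q.
Latitude extended square 3; −1 → 2.

GB87ql02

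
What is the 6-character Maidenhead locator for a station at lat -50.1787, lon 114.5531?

Add 180° to longitude and 90° to latitude: 294.5531, 39.8213.
Field: lon ⌊294.5531/20⌋ = 14 → O; lat ⌊39.8213/10⌋ = 3 → D.
Square: lon ⌊14.5531/2⌋ = 7; lat ⌊9.8213/1⌋ = 9.
Subsquare: lon ⌊0.5531/0.0833333⌋ = 6 → g; lat ⌊0.8213/0.0416667⌋ = 19 → t.

OD79gt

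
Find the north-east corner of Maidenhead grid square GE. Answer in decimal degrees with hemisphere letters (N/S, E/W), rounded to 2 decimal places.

Field G=6, E=4: +6·20° lon, +4·10° lat → SW at lon -60°, lat -50°.
Cell spans 20° lon × 10° lat. NE corner is SW corner plus one full cell.
latitude 40.00° S, longitude 40.00° W.

40.00° S, 40.00° W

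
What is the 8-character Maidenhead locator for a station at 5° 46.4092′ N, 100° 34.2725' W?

Offset from 180°W / 90°S: lon 79.42879°, lat 95.77349°.
Field: 79.42879/20 → 3 → D, 95.77349/10 → 9 → J; chars DJ.
Square: 19.42879/2 → 9, 5.77349/1 → 5; chars 95.
Subsquare: 1.42879/0.0833333 → 17 → r, 0.77349/0.0416667 → 18 → s; chars rs.
Extended square: 0.01213/0.00833333 → 1, 0.02349/0.00416667 → 5; chars 15.

DJ95rs15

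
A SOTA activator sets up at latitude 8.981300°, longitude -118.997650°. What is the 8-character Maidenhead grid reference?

Offset from 180°W / 90°S: lon 61.00235°, lat 98.98130°.
Field: lon ⌊61.00235/20⌋ = 3 → D; lat ⌊98.98130/10⌋ = 9 → J.
Square: lon ⌊1.00235/2⌋ = 0; lat ⌊8.98130/1⌋ = 8.
Subsquare: lon ⌊1.00235/0.0833333⌋ = 12 → m; lat ⌊0.98130/0.0416667⌋ = 23 → x.
Extended square: lon ⌊0.00235/0.00833333⌋ = 0; lat ⌊0.02297/0.00416667⌋ = 5.

DJ08mx05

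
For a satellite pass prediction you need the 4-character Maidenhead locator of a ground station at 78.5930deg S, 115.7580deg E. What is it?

OB71

Shift to the Maidenhead origin (180°W, 90°S): lon 295.76, lat 11.41.
Field (20°×10°, letters A–R): 295.76/20 → 14 → O, 11.41/10 → 1 → B; chars OB.
Square (2°×1°, digits 0–9): 15.76/2 → 7, 1.41/1 → 1; chars 71.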